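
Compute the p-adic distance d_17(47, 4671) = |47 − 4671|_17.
d_17(47, 4671) = 1/289

Step 1 — x − y = 47 − 4671 = -4624. Step 2 — v_17(-4624) = 2 (factor: -4624 = −(17^2 · 16); the sign does not affect v_p). Step 3 — |x − y|_17 = 17^{-2} = 1/289.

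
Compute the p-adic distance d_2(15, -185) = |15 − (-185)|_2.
d_2(15, -185) = 1/8

Step 1 — x − y = 15 − (-185) = 200. Step 2 — v_2(200) = 3 (factor: 200 = (2^3 · 25); the sign does not affect v_p). Step 3 — |x − y|_2 = 2^{-3} = 1/8.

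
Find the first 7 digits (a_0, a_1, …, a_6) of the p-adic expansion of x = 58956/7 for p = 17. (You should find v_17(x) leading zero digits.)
(a_0, …, a_6) = (0, 0, 0, 9, 2, 12, 9)

v_17(58956/7) = 3, so a_0 = ... = a_2 = 0. Factor out: x = 17^3 · u with u = 12/7 a unit in ℤ_17. Expand u iteratively via a_{v+i} = u_i mod 17, u_{i+1} = (u_i − a_{v+i})/17:
  u_0 = 12/7;  a_3 = 9;  u_1 = (u_0 − 9)/17 = -3/7
  u_1 = -3/7;  a_4 = 2;  u_2 = (u_1 − 2)/17 = -1/7
  u_2 = -1/7;  a_5 = 12;  u_3 = (u_2 − 12)/17 = -5/7
  u_3 = -5/7;  a_6 = 9;  u_4 = (u_3 − 9)/17 = -4/7
Digits: (0, 0, 0, 9, 2, 12, 9).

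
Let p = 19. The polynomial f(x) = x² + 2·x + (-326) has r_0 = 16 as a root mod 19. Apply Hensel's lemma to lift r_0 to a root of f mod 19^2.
r_1 = 187 (mod 361)

Hensel: r_{i+1} = r_i − f(r_i)·(f′(r_i))^{-1} mod 19^{i+2}, f′(x) = 2x + 2. Iterate:
  r_0 = 16 (mod 19)
  r_1 = 187 (mod 361)
Final: r = 187 satisfies f(r) ≡ 0 mod 19^2.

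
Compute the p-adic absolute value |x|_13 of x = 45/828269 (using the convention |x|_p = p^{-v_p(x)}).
|45/828269|_13 = 28561

Step 1 — compute v_13(x) by factoring powers of 13 out of the numerator and denominator: v_13(45/828269) = -4. Step 2 — apply |x|_p = p^{-v_p(x)} = 13^{4} = 28561.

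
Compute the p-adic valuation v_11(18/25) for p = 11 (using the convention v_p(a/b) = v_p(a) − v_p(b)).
v_11(18/25) = 0

Factor powers of 11 from the numerator and denominator of the reduced fraction: 18 = 11^0 · 18 and 25 = 11^0 · 25. Apply v_p(a/b) = v_p(a) − v_p(b): v_11(18/25) = 0 − 0 = 0.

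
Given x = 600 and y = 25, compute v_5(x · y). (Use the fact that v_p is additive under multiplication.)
v_5(15000) = 4

v_p(x) = 2 (factor: 600 = 5^2 · 24); v_p(y) = 2 (factor: 25 = 5^2 · 1). Additivity: v_p(xy) = v_p(x) + v_p(y) = 2 + 2 = 4. (Direct check: xy = 15000 = 5^4 · (24).)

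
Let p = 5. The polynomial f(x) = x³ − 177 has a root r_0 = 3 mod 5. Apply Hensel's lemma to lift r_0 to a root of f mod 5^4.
r_3 = 78 (mod 625)

Hensel: r_{i+1} = r_i − f(r_i)/f′(r_i) mod 5^{i+2}, where f′(x) = 3x². Iterate:
  r_0 = 3 (mod 5)
  r_1 = 3 (mod 25)
  r_2 = 78 (mod 125)
  r_3 = 78 (mod 625)
Final: r = 78 with f(r) ≡ 0 mod 5^4.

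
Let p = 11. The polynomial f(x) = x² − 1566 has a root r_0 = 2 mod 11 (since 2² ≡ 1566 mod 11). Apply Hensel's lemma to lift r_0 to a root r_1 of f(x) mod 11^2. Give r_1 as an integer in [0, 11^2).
r_1 = 90 (mod 121)

Hensel's recurrence: r_{i+1} = r_i − f(r_i)·(f′(r_i))^{-1} mod 11^{i+2}, with f′(x) = 2x. Iterate:
  r_0 = 2 (mod 11)
  r_1 = 90 (mod 121)
Final: r_1 = 90, and one checks f(r_1) ≡ 0 mod 11^2.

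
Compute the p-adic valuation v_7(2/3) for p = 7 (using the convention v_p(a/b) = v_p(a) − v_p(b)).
v_7(2/3) = 0

Factor powers of 7 from the numerator and denominator of the reduced fraction: 2 = 7^0 · 2 and 3 = 7^0 · 3. Apply v_p(a/b) = v_p(a) − v_p(b): v_7(2/3) = 0 − 0 = 0.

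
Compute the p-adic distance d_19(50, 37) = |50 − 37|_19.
d_19(50, 37) = 1

Step 1 — x − y = 50 − 37 = 13. Step 2 — v_19(13) = 0 (factor: 13 = (19^0 · 13); the sign does not affect v_p). Step 3 — |x − y|_19 = 19^{0} = 1.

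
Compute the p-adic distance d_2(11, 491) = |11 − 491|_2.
d_2(11, 491) = 1/32

Step 1 — x − y = 11 − 491 = -480. Step 2 — v_2(-480) = 5 (factor: -480 = −(2^5 · 15); the sign does not affect v_p). Step 3 — |x − y|_2 = 2^{-5} = 1/32.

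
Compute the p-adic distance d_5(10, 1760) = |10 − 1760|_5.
d_5(10, 1760) = 1/125

Step 1 — x − y = 10 − 1760 = -1750. Step 2 — v_5(-1750) = 3 (factor: -1750 = −(5^3 · 14); the sign does not affect v_p). Step 3 — |x − y|_5 = 5^{-3} = 1/125.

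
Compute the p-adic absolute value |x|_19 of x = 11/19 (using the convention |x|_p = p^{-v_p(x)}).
|11/19|_19 = 19

Step 1 — compute v_19(x) by factoring powers of 19 out of the numerator and denominator: v_19(11/19) = -1. Step 2 — apply |x|_p = p^{-v_p(x)} = 19^{1} = 19.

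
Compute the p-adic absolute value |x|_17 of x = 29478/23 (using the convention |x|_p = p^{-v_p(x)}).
|29478/23|_17 = 1/4913

Step 1 — compute v_17(x) by factoring powers of 17 out of the numerator and denominator: v_17(29478/23) = 3. Step 2 — apply |x|_p = p^{-v_p(x)} = 17^{-3} = 1/4913.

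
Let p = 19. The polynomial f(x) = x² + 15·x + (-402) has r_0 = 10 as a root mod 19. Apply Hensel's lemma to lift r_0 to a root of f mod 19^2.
r_1 = 200 (mod 361)

Hensel: r_{i+1} = r_i − f(r_i)·(f′(r_i))^{-1} mod 19^{i+2}, f′(x) = 2x + 15. Iterate:
  r_0 = 10 (mod 19)
  r_1 = 200 (mod 361)
Final: r = 200 satisfies f(r) ≡ 0 mod 19^2.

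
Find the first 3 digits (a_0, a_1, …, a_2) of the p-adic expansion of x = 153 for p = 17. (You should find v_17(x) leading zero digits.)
(a_0, …, a_2) = (0, 9, 0)

v_17(153) = 1, so a_0 = ... = a_0 = 0. Factor out: x = 17^1 · u with u = 9 a unit in ℤ_17. Expand u iteratively via a_{v+i} = u_i mod 17, u_{i+1} = (u_i − a_{v+i})/17:
  u_0 = 9;  a_1 = 9;  u_1 = (u_0 − 9)/17 = 0
  u_1 = 0;  a_2 = 0;  u_2 = (u_1 − 0)/17 = 0
Digits: (0, 9, 0).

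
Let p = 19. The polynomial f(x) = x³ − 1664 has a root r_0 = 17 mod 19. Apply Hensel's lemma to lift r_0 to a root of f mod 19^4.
r_3 = 124923 (mod 130321)

Hensel: r_{i+1} = r_i − f(r_i)/f′(r_i) mod 19^{i+2}, where f′(x) = 3x². Iterate:
  r_0 = 17 (mod 19)
  r_1 = 17 (mod 361)
  r_2 = 1461 (mod 6859)
  r_3 = 124923 (mod 130321)
Final: r = 124923 with f(r) ≡ 0 mod 19^4.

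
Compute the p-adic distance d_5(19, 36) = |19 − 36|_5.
d_5(19, 36) = 1

Step 1 — x − y = 19 − 36 = -17. Step 2 — v_5(-17) = 0 (factor: -17 = −(5^0 · 17); the sign does not affect v_p). Step 3 — |x − y|_5 = 5^{0} = 1.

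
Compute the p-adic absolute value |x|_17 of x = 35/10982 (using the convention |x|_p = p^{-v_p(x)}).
|35/10982|_17 = 289

Step 1 — compute v_17(x) by factoring powers of 17 out of the numerator and denominator: v_17(35/10982) = -2. Step 2 — apply |x|_p = p^{-v_p(x)} = 17^{2} = 289.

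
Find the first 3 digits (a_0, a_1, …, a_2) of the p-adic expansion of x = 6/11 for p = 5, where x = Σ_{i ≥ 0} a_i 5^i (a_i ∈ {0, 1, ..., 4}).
(a_0, …, a_2) = (1, 4, 1)

v_5(6/11) = 0 (numerator and denominator both coprime to 5), so x ∈ ℤ_5^×. Compute digits iteratively via a_i = x_i mod 5, x_{i+1} = (x_i − a_i)/5, with x_0 = x:
  x_0 = 6/11;  a_0 = 1;  x_1 = (x_0 − 1)/5 = -1/11
  x_1 = -1/11;  a_1 = 4;  x_2 = (x_1 − 4)/5 = -9/11
  x_2 = -9/11;  a_2 = 1;  x_3 = (x_2 − 1)/5 = -4/11
Digits: (1, 4, 1).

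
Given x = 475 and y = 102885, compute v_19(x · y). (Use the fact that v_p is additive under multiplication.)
v_19(48870375) = 4

v_p(x) = 1 (factor: 475 = 19^1 · 25); v_p(y) = 3 (factor: 102885 = 19^3 · 15). Additivity: v_p(xy) = v_p(x) + v_p(y) = 1 + 3 = 4. (Direct check: xy = 48870375 = 19^4 · (375).)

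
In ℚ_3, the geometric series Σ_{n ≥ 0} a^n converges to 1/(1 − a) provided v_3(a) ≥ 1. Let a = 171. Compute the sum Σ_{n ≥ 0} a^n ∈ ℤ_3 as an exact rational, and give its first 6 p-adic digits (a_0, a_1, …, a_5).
Σ a^n = 1/(1 − a) = -1/170;  first 6 digits = (1, 0, 1, 0, 0, 1)

v_3(a) = 2 ≥ 1, so the series converges in ℤ_3 to 1/(1 − a) = 1/(1 − 171) = -1/170. Expand this rational in ℤ_3: compute digits iteratively via d_i = x_i mod 3, x_{i+1} = (x_i − d_i)/3. The first 6 digits are (1, 0, 1, 0, 0, 1).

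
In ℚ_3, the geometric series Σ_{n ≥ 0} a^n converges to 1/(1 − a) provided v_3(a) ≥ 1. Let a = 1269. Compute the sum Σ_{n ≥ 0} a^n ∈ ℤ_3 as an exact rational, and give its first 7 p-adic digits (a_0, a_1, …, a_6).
Σ a^n = 1/(1 − a) = -1/1268;  first 7 digits = (1, 0, 0, 2, 0, 2, 2)

v_3(a) = 3 ≥ 1, so the series converges in ℤ_3 to 1/(1 − a) = 1/(1 − 1269) = -1/1268. Expand this rational in ℤ_3: compute digits iteratively via d_i = x_i mod 3, x_{i+1} = (x_i − d_i)/3. The first 7 digits are (1, 0, 0, 2, 0, 2, 2).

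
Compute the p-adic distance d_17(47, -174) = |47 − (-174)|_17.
d_17(47, -174) = 1/17

Step 1 — x − y = 47 − (-174) = 221. Step 2 — v_17(221) = 1 (factor: 221 = (17^1 · 13); the sign does not affect v_p). Step 3 — |x − y|_17 = 17^{-1} = 1/17.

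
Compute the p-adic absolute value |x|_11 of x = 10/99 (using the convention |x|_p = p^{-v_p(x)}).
|10/99|_11 = 11

Step 1 — compute v_11(x) by factoring powers of 11 out of the numerator and denominator: v_11(10/99) = -1. Step 2 — apply |x|_p = p^{-v_p(x)} = 11^{1} = 11.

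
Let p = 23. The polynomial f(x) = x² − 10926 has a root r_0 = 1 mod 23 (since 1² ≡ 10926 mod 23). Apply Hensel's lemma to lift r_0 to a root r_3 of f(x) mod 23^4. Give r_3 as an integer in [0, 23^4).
r_3 = 262822 (mod 279841)

Hensel's recurrence: r_{i+1} = r_i − f(r_i)·(f′(r_i))^{-1} mod 23^{i+2}, with f′(x) = 2x. Iterate:
  r_0 = 1 (mod 23)
  r_1 = 438 (mod 529)
  r_2 = 7315 (mod 12167)
  r_3 = 262822 (mod 279841)
Final: r_3 = 262822, and one checks f(r_3) ≡ 0 mod 23^4.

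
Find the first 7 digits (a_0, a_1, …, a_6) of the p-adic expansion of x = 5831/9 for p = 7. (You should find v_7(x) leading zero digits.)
(a_0, …, a_6) = (0, 0, 0, 5, 5, 0, 3)

v_7(5831/9) = 3, so a_0 = ... = a_2 = 0. Factor out: x = 7^3 · u with u = 17/9 a unit in ℤ_7. Expand u iteratively via a_{v+i} = u_i mod 7, u_{i+1} = (u_i − a_{v+i})/7:
  u_0 = 17/9;  a_3 = 5;  u_1 = (u_0 − 5)/7 = -4/9
  u_1 = -4/9;  a_4 = 5;  u_2 = (u_1 − 5)/7 = -7/9
  u_2 = -7/9;  a_5 = 0;  u_3 = (u_2 − 0)/7 = -1/9
  u_3 = -1/9;  a_6 = 3;  u_4 = (u_3 − 3)/7 = -4/9
Digits: (0, 0, 0, 5, 5, 0, 3).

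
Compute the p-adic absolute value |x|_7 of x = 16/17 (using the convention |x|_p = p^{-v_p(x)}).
|16/17|_7 = 1

Step 1 — compute v_7(x) by factoring powers of 7 out of the numerator and denominator: v_7(16/17) = 0. Step 2 — apply |x|_p = p^{-v_p(x)} = 7^{0} = 1.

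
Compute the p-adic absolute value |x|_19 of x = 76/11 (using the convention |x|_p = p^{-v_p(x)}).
|76/11|_19 = 1/19

Step 1 — compute v_19(x) by factoring powers of 19 out of the numerator and denominator: v_19(76/11) = 1. Step 2 — apply |x|_p = p^{-v_p(x)} = 19^{-1} = 1/19.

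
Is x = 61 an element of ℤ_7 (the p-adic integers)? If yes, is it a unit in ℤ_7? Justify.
x ∈ ℤ_7^× (unit); v_7(x) = 0

ℤ_7 = {x ∈ ℚ_7 : v_7(x) ≥ 0} and ℤ_7^× = {x ∈ ℤ_7 : v_7(x) = 0}. Here v_7(61) = v_7(num) − v_7(den) = 0; compare against these criteria.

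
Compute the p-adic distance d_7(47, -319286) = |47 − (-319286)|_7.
d_7(47, -319286) = 1/16807

Step 1 — x − y = 47 − (-319286) = 319333. Step 2 — v_7(319333) = 5 (factor: 319333 = (7^5 · 19); the sign does not affect v_p). Step 3 — |x − y|_7 = 7^{-5} = 1/16807.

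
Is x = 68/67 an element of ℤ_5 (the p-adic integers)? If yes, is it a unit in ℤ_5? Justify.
x ∈ ℤ_5^× (unit); v_5(x) = 0

ℤ_5 = {x ∈ ℚ_5 : v_5(x) ≥ 0} and ℤ_5^× = {x ∈ ℤ_5 : v_5(x) = 0}. Here v_5(68/67) = v_5(num) − v_5(den) = 0; compare against these criteria.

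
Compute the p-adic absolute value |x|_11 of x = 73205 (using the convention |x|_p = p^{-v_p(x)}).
|73205|_11 = 1/14641

Step 1 — compute v_11(x) by factoring powers of 11 out of the numerator and denominator: v_11(73205) = 4. Step 2 — apply |x|_p = p^{-v_p(x)} = 11^{-4} = 1/14641.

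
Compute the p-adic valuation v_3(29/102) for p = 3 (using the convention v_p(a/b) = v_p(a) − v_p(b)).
v_3(29/102) = -1

Factor powers of 3 from the numerator and denominator of the reduced fraction: 29 = 3^0 · 29 and 102 = 3^1 · 34. Apply v_p(a/b) = v_p(a) − v_p(b): v_3(29/102) = 0 − 1 = -1.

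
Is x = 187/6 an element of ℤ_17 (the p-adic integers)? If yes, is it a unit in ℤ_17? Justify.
x ∈ ℤ_17 but not a unit; v_17(x) = 1 > 0

ℤ_17 = {x ∈ ℚ_17 : v_17(x) ≥ 0} and ℤ_17^× = {x ∈ ℤ_17 : v_17(x) = 0}. Here v_17(187/6) = v_17(num) − v_17(den) = 1; compare against these criteria.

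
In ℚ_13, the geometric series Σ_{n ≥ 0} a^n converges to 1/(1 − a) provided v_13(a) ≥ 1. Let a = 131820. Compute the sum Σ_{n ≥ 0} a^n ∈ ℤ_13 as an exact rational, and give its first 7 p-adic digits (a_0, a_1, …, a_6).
Σ a^n = 1/(1 − a) = -1/131819;  first 7 digits = (1, 0, 0, 8, 4, 0, 12)

v_13(a) = 3 ≥ 1, so the series converges in ℤ_13 to 1/(1 − a) = 1/(1 − 131820) = -1/131819. Expand this rational in ℤ_13: compute digits iteratively via d_i = x_i mod 13, x_{i+1} = (x_i − d_i)/13. The first 7 digits are (1, 0, 0, 8, 4, 0, 12).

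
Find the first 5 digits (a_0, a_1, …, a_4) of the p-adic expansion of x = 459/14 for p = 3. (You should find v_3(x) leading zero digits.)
(a_0, …, a_4) = (0, 0, 0, 1, 2)

v_3(459/14) = 3, so a_0 = ... = a_2 = 0. Factor out: x = 3^3 · u with u = 17/14 a unit in ℤ_3. Expand u iteratively via a_{v+i} = u_i mod 3, u_{i+1} = (u_i − a_{v+i})/3:
  u_0 = 17/14;  a_3 = 1;  u_1 = (u_0 − 1)/3 = 1/14
  u_1 = 1/14;  a_4 = 2;  u_2 = (u_1 − 2)/3 = -9/14
Digits: (0, 0, 0, 1, 2).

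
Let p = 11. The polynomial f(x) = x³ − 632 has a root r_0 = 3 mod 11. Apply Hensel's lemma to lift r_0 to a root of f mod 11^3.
r_2 = 124 (mod 1331)

Hensel: r_{i+1} = r_i − f(r_i)/f′(r_i) mod 11^{i+2}, where f′(x) = 3x². Iterate:
  r_0 = 3 (mod 11)
  r_1 = 3 (mod 121)
  r_2 = 124 (mod 1331)
Final: r = 124 with f(r) ≡ 0 mod 11^3.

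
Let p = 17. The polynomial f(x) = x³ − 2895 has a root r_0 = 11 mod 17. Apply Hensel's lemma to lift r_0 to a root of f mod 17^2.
r_1 = 79 (mod 289)

Hensel: r_{i+1} = r_i − f(r_i)/f′(r_i) mod 17^{i+2}, where f′(x) = 3x². Iterate:
  r_0 = 11 (mod 17)
  r_1 = 79 (mod 289)
Final: r = 79 with f(r) ≡ 0 mod 17^2.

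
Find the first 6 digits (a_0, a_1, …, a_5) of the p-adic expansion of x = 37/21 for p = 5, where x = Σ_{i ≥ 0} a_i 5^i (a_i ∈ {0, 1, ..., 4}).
(a_0, …, a_5) = (2, 4, 3, 4, 0, 1)

v_5(37/21) = 0 (numerator and denominator both coprime to 5), so x ∈ ℤ_5^×. Compute digits iteratively via a_i = x_i mod 5, x_{i+1} = (x_i − a_i)/5, with x_0 = x:
  x_0 = 37/21;  a_0 = 2;  x_1 = (x_0 − 2)/5 = -1/21
  x_1 = -1/21;  a_1 = 4;  x_2 = (x_1 − 4)/5 = -17/21
  x_2 = -17/21;  a_2 = 3;  x_3 = (x_2 − 3)/5 = -16/21
  x_3 = -16/21;  a_3 = 4;  x_4 = (x_3 − 4)/5 = -20/21
  x_4 = -20/21;  a_4 = 0;  x_5 = (x_4 − 0)/5 = -4/21
  x_5 = -4/21;  a_5 = 1;  x_6 = (x_5 − 1)/5 = -5/21
Digits: (2, 4, 3, 4, 0, 1).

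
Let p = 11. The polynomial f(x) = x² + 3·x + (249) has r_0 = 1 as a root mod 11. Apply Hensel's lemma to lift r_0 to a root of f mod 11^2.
r_1 = 23 (mod 121)

Hensel: r_{i+1} = r_i − f(r_i)·(f′(r_i))^{-1} mod 11^{i+2}, f′(x) = 2x + 3. Iterate:
  r_0 = 1 (mod 11)
  r_1 = 23 (mod 121)
Final: r = 23 satisfies f(r) ≡ 0 mod 11^2.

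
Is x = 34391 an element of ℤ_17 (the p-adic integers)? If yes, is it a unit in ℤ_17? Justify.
x ∈ ℤ_17 but not a unit; v_17(x) = 3 > 0

ℤ_17 = {x ∈ ℚ_17 : v_17(x) ≥ 0} and ℤ_17^× = {x ∈ ℤ_17 : v_17(x) = 0}. Here v_17(34391) = v_17(num) − v_17(den) = 3; compare against these criteria.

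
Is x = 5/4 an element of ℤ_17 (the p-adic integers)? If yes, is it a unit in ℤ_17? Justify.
x ∈ ℤ_17^× (unit); v_17(x) = 0

ℤ_17 = {x ∈ ℚ_17 : v_17(x) ≥ 0} and ℤ_17^× = {x ∈ ℤ_17 : v_17(x) = 0}. Here v_17(5/4) = v_17(num) − v_17(den) = 0; compare against these criteria.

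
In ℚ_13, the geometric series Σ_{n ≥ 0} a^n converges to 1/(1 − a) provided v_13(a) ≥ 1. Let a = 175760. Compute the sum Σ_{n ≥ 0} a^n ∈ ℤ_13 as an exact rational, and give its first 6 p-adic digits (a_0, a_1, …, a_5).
Σ a^n = 1/(1 − a) = -1/175759;  first 6 digits = (1, 0, 0, 2, 6, 0)

v_13(a) = 3 ≥ 1, so the series converges in ℤ_13 to 1/(1 − a) = 1/(1 − 175760) = -1/175759. Expand this rational in ℤ_13: compute digits iteratively via d_i = x_i mod 13, x_{i+1} = (x_i − d_i)/13. The first 6 digits are (1, 0, 0, 2, 6, 0).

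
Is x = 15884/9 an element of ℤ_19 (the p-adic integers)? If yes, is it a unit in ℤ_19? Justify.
x ∈ ℤ_19 but not a unit; v_19(x) = 2 > 0

ℤ_19 = {x ∈ ℚ_19 : v_19(x) ≥ 0} and ℤ_19^× = {x ∈ ℤ_19 : v_19(x) = 0}. Here v_19(15884/9) = v_19(num) − v_19(den) = 2; compare against these criteria.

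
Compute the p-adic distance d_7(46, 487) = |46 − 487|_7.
d_7(46, 487) = 1/49

Step 1 — x − y = 46 − 487 = -441. Step 2 — v_7(-441) = 2 (factor: -441 = −(7^2 · 9); the sign does not affect v_p). Step 3 — |x − y|_7 = 7^{-2} = 1/49.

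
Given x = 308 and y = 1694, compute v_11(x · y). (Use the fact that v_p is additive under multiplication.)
v_11(521752) = 3

v_p(x) = 1 (factor: 308 = 11^1 · 28); v_p(y) = 2 (factor: 1694 = 11^2 · 14). Additivity: v_p(xy) = v_p(x) + v_p(y) = 1 + 2 = 3. (Direct check: xy = 521752 = 11^3 · (392).)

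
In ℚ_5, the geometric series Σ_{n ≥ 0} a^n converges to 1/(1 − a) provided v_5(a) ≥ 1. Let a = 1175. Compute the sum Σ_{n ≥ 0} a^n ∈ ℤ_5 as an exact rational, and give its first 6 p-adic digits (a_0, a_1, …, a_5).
Σ a^n = 1/(1 − a) = -1/1174;  first 6 digits = (1, 0, 2, 4, 0, 2)

v_5(a) = 2 ≥ 1, so the series converges in ℤ_5 to 1/(1 − a) = 1/(1 − 1175) = -1/1174. Expand this rational in ℤ_5: compute digits iteratively via d_i = x_i mod 5, x_{i+1} = (x_i − d_i)/5. The first 6 digits are (1, 0, 2, 4, 0, 2).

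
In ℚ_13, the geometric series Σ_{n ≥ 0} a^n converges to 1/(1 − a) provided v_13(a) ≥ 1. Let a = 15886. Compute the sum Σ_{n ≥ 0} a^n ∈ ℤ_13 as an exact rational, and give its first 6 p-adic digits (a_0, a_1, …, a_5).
Σ a^n = 1/(1 − a) = -1/15885;  first 6 digits = (1, 0, 3, 7, 9, 3)

v_13(a) = 2 ≥ 1, so the series converges in ℤ_13 to 1/(1 − a) = 1/(1 − 15886) = -1/15885. Expand this rational in ℤ_13: compute digits iteratively via d_i = x_i mod 13, x_{i+1} = (x_i − d_i)/13. The first 6 digits are (1, 0, 3, 7, 9, 3).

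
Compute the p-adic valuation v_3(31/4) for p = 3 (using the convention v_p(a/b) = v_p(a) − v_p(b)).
v_3(31/4) = 0

Factor powers of 3 from the numerator and denominator of the reduced fraction: 31 = 3^0 · 31 and 4 = 3^0 · 4. Apply v_p(a/b) = v_p(a) − v_p(b): v_3(31/4) = 0 − 0 = 0.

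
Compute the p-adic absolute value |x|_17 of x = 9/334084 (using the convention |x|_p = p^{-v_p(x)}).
|9/334084|_17 = 83521

Step 1 — compute v_17(x) by factoring powers of 17 out of the numerator and denominator: v_17(9/334084) = -4. Step 2 — apply |x|_p = p^{-v_p(x)} = 17^{4} = 83521.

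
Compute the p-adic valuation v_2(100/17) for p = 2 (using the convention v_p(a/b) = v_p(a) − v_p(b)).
v_2(100/17) = 2

Factor powers of 2 from the numerator and denominator of the reduced fraction: 100 = 2^2 · 25 and 17 = 2^0 · 17. Apply v_p(a/b) = v_p(a) − v_p(b): v_2(100/17) = 2 − 0 = 2.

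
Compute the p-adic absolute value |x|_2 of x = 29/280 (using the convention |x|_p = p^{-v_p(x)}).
|29/280|_2 = 8

Step 1 — compute v_2(x) by factoring powers of 2 out of the numerator and denominator: v_2(29/280) = -3. Step 2 — apply |x|_p = p^{-v_p(x)} = 2^{3} = 8.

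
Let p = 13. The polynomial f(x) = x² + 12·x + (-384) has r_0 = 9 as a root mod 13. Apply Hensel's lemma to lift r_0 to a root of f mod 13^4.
r_3 = 23760 (mod 28561)

Hensel: r_{i+1} = r_i − f(r_i)·(f′(r_i))^{-1} mod 13^{i+2}, f′(x) = 2x + 12. Iterate:
  r_0 = 9 (mod 13)
  r_1 = 100 (mod 169)
  r_2 = 1790 (mod 2197)
  r_3 = 23760 (mod 28561)
Final: r = 23760 satisfies f(r) ≡ 0 mod 13^4.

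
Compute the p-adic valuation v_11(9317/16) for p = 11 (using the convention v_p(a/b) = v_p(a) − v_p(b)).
v_11(9317/16) = 3

Factor powers of 11 from the numerator and denominator of the reduced fraction: 9317 = 11^3 · 7 and 16 = 11^0 · 16. Apply v_p(a/b) = v_p(a) − v_p(b): v_11(9317/16) = 3 − 0 = 3.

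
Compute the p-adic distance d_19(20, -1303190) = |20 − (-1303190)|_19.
d_19(20, -1303190) = 1/130321

Step 1 — x − y = 20 − (-1303190) = 1303210. Step 2 — v_19(1303210) = 4 (factor: 1303210 = (19^4 · 10); the sign does not affect v_p). Step 3 — |x − y|_19 = 19^{-4} = 1/130321.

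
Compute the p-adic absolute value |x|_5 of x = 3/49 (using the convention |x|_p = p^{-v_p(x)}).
|3/49|_5 = 1

Step 1 — compute v_5(x) by factoring powers of 5 out of the numerator and denominator: v_5(3/49) = 0. Step 2 — apply |x|_p = p^{-v_p(x)} = 5^{0} = 1.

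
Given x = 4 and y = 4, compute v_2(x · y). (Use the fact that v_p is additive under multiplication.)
v_2(16) = 4

v_p(x) = 2 (factor: 4 = 2^2 · 1); v_p(y) = 2 (factor: 4 = 2^2 · 1). Additivity: v_p(xy) = v_p(x) + v_p(y) = 2 + 2 = 4. (Direct check: xy = 16 = 2^4 · (1).)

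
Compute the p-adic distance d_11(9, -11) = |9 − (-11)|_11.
d_11(9, -11) = 1

Step 1 — x − y = 9 − (-11) = 20. Step 2 — v_11(20) = 0 (factor: 20 = (11^0 · 20); the sign does not affect v_p). Step 3 — |x − y|_11 = 11^{0} = 1.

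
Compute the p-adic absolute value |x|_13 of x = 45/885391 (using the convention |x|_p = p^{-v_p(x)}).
|45/885391|_13 = 28561

Step 1 — compute v_13(x) by factoring powers of 13 out of the numerator and denominator: v_13(45/885391) = -4. Step 2 — apply |x|_p = p^{-v_p(x)} = 13^{4} = 28561.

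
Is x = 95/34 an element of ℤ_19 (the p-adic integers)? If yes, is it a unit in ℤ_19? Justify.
x ∈ ℤ_19 but not a unit; v_19(x) = 1 > 0

ℤ_19 = {x ∈ ℚ_19 : v_19(x) ≥ 0} and ℤ_19^× = {x ∈ ℤ_19 : v_19(x) = 0}. Here v_19(95/34) = v_19(num) − v_19(den) = 1; compare against these criteria.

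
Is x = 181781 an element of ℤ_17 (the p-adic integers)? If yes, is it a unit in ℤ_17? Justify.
x ∈ ℤ_17 but not a unit; v_17(x) = 3 > 0

ℤ_17 = {x ∈ ℚ_17 : v_17(x) ≥ 0} and ℤ_17^× = {x ∈ ℤ_17 : v_17(x) = 0}. Here v_17(181781) = v_17(num) − v_17(den) = 3; compare against these criteria.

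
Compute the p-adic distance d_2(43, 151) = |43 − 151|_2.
d_2(43, 151) = 1/4

Step 1 — x − y = 43 − 151 = -108. Step 2 — v_2(-108) = 2 (factor: -108 = −(2^2 · 27); the sign does not affect v_p). Step 3 — |x − y|_2 = 2^{-2} = 1/4.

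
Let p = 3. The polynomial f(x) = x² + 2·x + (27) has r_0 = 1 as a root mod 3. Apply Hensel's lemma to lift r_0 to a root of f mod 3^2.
r_1 = 7 (mod 9)

Hensel: r_{i+1} = r_i − f(r_i)·(f′(r_i))^{-1} mod 3^{i+2}, f′(x) = 2x + 2. Iterate:
  r_0 = 1 (mod 3)
  r_1 = 7 (mod 9)
Final: r = 7 satisfies f(r) ≡ 0 mod 3^2.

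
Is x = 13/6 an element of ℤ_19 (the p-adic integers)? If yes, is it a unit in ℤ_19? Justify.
x ∈ ℤ_19^× (unit); v_19(x) = 0

ℤ_19 = {x ∈ ℚ_19 : v_19(x) ≥ 0} and ℤ_19^× = {x ∈ ℤ_19 : v_19(x) = 0}. Here v_19(13/6) = v_19(num) − v_19(den) = 0; compare against these criteria.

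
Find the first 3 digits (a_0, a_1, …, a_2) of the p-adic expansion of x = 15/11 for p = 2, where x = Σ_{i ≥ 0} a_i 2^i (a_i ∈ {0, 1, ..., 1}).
(a_0, …, a_2) = (1, 0, 1)

v_2(15/11) = 0 (numerator and denominator both coprime to 2), so x ∈ ℤ_2^×. Compute digits iteratively via a_i = x_i mod 2, x_{i+1} = (x_i − a_i)/2, with x_0 = x:
  x_0 = 15/11;  a_0 = 1;  x_1 = (x_0 − 1)/2 = 2/11
  x_1 = 2/11;  a_1 = 0;  x_2 = (x_1 − 0)/2 = 1/11
  x_2 = 1/11;  a_2 = 1;  x_3 = (x_2 − 1)/2 = -5/11
Digits: (1, 0, 1).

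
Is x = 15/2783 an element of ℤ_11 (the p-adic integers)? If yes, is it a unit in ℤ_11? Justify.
x ∉ ℤ_11 (v_11(x) = -2 < 0)

ℤ_11 = {x ∈ ℚ_11 : v_11(x) ≥ 0} and ℤ_11^× = {x ∈ ℤ_11 : v_11(x) = 0}. Here v_11(15/2783) = v_11(num) − v_11(den) = -2; compare against these criteria.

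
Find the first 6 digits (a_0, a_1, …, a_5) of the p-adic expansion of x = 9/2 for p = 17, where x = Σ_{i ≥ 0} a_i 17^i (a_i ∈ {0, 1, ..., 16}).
(a_0, …, a_5) = (13, 8, 8, 8, 8, 8)

v_17(9/2) = 0 (numerator and denominator both coprime to 17), so x ∈ ℤ_17^×. Compute digits iteratively via a_i = x_i mod 17, x_{i+1} = (x_i − a_i)/17, with x_0 = x:
  x_0 = 9/2;  a_0 = 13;  x_1 = (x_0 − 13)/17 = -1/2
  x_1 = -1/2;  a_1 = 8;  x_2 = (x_1 − 8)/17 = -1/2
  x_2 = -1/2;  a_2 = 8;  x_3 = (x_2 − 8)/17 = -1/2
  x_3 = -1/2;  a_3 = 8;  x_4 = (x_3 − 8)/17 = -1/2
  x_4 = -1/2;  a_4 = 8;  x_5 = (x_4 − 8)/17 = -1/2
  x_5 = -1/2;  a_5 = 8;  x_6 = (x_5 − 8)/17 = -1/2
Digits: (13, 8, 8, 8, 8, 8).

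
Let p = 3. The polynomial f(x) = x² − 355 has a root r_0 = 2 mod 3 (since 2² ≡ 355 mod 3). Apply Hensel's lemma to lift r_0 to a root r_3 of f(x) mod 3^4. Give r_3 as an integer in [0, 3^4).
r_3 = 29 (mod 81)

Hensel's recurrence: r_{i+1} = r_i − f(r_i)·(f′(r_i))^{-1} mod 3^{i+2}, with f′(x) = 2x. Iterate:
  r_0 = 2 (mod 3)
  r_1 = 2 (mod 9)
  r_2 = 2 (mod 27)
  r_3 = 29 (mod 81)
Final: r_3 = 29, and one checks f(r_3) ≡ 0 mod 3^4.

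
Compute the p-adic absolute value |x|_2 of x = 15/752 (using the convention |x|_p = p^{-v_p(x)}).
|15/752|_2 = 16

Step 1 — compute v_2(x) by factoring powers of 2 out of the numerator and denominator: v_2(15/752) = -4. Step 2 — apply |x|_p = p^{-v_p(x)} = 2^{4} = 16.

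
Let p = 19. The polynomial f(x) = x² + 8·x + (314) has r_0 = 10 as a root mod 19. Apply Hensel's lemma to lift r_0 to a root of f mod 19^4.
r_3 = 13633 (mod 130321)

Hensel: r_{i+1} = r_i − f(r_i)·(f′(r_i))^{-1} mod 19^{i+2}, f′(x) = 2x + 8. Iterate:
  r_0 = 10 (mod 19)
  r_1 = 276 (mod 361)
  r_2 = 6774 (mod 6859)
  r_3 = 13633 (mod 130321)
Final: r = 13633 satisfies f(r) ≡ 0 mod 19^4.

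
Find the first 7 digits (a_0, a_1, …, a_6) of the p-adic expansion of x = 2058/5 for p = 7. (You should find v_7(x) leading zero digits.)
(a_0, …, a_6) = (0, 0, 0, 4, 1, 4, 5)

v_7(2058/5) = 3, so a_0 = ... = a_2 = 0. Factor out: x = 7^3 · u with u = 6/5 a unit in ℤ_7. Expand u iteratively via a_{v+i} = u_i mod 7, u_{i+1} = (u_i − a_{v+i})/7:
  u_0 = 6/5;  a_3 = 4;  u_1 = (u_0 − 4)/7 = -2/5
  u_1 = -2/5;  a_4 = 1;  u_2 = (u_1 − 1)/7 = -1/5
  u_2 = -1/5;  a_5 = 4;  u_3 = (u_2 − 4)/7 = -3/5
  u_3 = -3/5;  a_6 = 5;  u_4 = (u_3 − 5)/7 = -4/5
Digits: (0, 0, 0, 4, 1, 4, 5).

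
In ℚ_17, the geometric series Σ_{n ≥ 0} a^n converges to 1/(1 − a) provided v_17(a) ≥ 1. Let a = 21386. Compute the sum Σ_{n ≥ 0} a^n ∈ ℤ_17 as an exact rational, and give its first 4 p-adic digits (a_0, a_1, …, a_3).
Σ a^n = 1/(1 − a) = -1/21385;  first 4 digits = (1, 0, 6, 4)

v_17(a) = 2 ≥ 1, so the series converges in ℤ_17 to 1/(1 − a) = 1/(1 − 21386) = -1/21385. Expand this rational in ℤ_17: compute digits iteratively via d_i = x_i mod 17, x_{i+1} = (x_i − d_i)/17. The first 4 digits are (1, 0, 6, 4).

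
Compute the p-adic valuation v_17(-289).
v_17(-289) = 2

v_17(n) is the largest exponent k such that 17^k divides n. Factor out: -289 = -17^2 · 1. (Sign doesn't affect v_p.) So v_17(-289) = 2.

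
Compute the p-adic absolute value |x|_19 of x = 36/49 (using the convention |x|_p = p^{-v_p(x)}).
|36/49|_19 = 1

Step 1 — compute v_19(x) by factoring powers of 19 out of the numerator and denominator: v_19(36/49) = 0. Step 2 — apply |x|_p = p^{-v_p(x)} = 19^{0} = 1.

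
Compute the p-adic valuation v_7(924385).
v_7(924385) = 5

v_7(n) is the largest exponent k such that 7^k divides n. Factor out: 924385 = 7^5 · 55. (Sign doesn't affect v_p.) So v_7(924385) = 5.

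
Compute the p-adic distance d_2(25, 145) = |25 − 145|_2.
d_2(25, 145) = 1/8

Step 1 — x − y = 25 − 145 = -120. Step 2 — v_2(-120) = 3 (factor: -120 = −(2^3 · 15); the sign does not affect v_p). Step 3 — |x − y|_2 = 2^{-3} = 1/8.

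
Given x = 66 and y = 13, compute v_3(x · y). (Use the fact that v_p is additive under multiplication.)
v_3(858) = 1

v_p(x) = 1 (factor: 66 = 3^1 · 22); v_p(y) = 0 (factor: 13 = 3^0 · 13). Additivity: v_p(xy) = v_p(x) + v_p(y) = 1 + 0 = 1. (Direct check: xy = 858 = 3^1 · (286).)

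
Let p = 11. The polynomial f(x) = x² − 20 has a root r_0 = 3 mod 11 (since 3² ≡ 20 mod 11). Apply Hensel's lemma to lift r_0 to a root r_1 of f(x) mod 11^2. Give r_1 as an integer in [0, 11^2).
r_1 = 25 (mod 121)

Hensel's recurrence: r_{i+1} = r_i − f(r_i)·(f′(r_i))^{-1} mod 11^{i+2}, with f′(x) = 2x. Iterate:
  r_0 = 3 (mod 11)
  r_1 = 25 (mod 121)
Final: r_1 = 25, and one checks f(r_1) ≡ 0 mod 11^2.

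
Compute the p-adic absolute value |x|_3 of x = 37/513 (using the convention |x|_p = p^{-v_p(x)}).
|37/513|_3 = 27

Step 1 — compute v_3(x) by factoring powers of 3 out of the numerator and denominator: v_3(37/513) = -3. Step 2 — apply |x|_p = p^{-v_p(x)} = 3^{3} = 27.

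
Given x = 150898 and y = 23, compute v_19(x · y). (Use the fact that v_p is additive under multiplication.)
v_19(3470654) = 3

v_p(x) = 3 (factor: 150898 = 19^3 · 22); v_p(y) = 0 (factor: 23 = 19^0 · 23). Additivity: v_p(xy) = v_p(x) + v_p(y) = 3 + 0 = 3. (Direct check: xy = 3470654 = 19^3 · (506).)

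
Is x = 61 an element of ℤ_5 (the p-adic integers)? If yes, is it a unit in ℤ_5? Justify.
x ∈ ℤ_5^× (unit); v_5(x) = 0

ℤ_5 = {x ∈ ℚ_5 : v_5(x) ≥ 0} and ℤ_5^× = {x ∈ ℤ_5 : v_5(x) = 0}. Here v_5(61) = v_5(num) − v_5(den) = 0; compare against these criteria.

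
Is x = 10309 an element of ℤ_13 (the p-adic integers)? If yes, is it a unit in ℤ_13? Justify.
x ∈ ℤ_13 but not a unit; v_13(x) = 2 > 0

ℤ_13 = {x ∈ ℚ_13 : v_13(x) ≥ 0} and ℤ_13^× = {x ∈ ℤ_13 : v_13(x) = 0}. Here v_13(10309) = v_13(num) − v_13(den) = 2; compare against these criteria.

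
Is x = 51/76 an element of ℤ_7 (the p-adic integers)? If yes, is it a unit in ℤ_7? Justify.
x ∈ ℤ_7^× (unit); v_7(x) = 0

ℤ_7 = {x ∈ ℚ_7 : v_7(x) ≥ 0} and ℤ_7^× = {x ∈ ℤ_7 : v_7(x) = 0}. Here v_7(51/76) = v_7(num) − v_7(den) = 0; compare against these criteria.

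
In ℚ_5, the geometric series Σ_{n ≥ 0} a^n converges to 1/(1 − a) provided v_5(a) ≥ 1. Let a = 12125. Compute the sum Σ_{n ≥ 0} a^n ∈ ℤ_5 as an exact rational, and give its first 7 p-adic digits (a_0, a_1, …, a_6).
Σ a^n = 1/(1 − a) = -1/12124;  first 7 digits = (1, 0, 0, 2, 4, 3, 4)

v_5(a) = 3 ≥ 1, so the series converges in ℤ_5 to 1/(1 − a) = 1/(1 − 12125) = -1/12124. Expand this rational in ℤ_5: compute digits iteratively via d_i = x_i mod 5, x_{i+1} = (x_i − d_i)/5. The first 7 digits are (1, 0, 0, 2, 4, 3, 4).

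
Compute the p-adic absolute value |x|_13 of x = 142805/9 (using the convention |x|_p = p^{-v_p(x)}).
|142805/9|_13 = 1/28561

Step 1 — compute v_13(x) by factoring powers of 13 out of the numerator and denominator: v_13(142805/9) = 4. Step 2 — apply |x|_p = p^{-v_p(x)} = 13^{-4} = 1/28561.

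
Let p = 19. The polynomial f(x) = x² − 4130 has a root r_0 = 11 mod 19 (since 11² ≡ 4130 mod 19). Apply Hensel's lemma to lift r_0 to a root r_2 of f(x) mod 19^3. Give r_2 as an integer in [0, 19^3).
r_2 = 3754 (mod 6859)

Hensel's recurrence: r_{i+1} = r_i − f(r_i)·(f′(r_i))^{-1} mod 19^{i+2}, with f′(x) = 2x. Iterate:
  r_0 = 11 (mod 19)
  r_1 = 144 (mod 361)
  r_2 = 3754 (mod 6859)
Final: r_2 = 3754, and one checks f(r_2) ≡ 0 mod 19^3.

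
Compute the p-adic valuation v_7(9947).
v_7(9947) = 3

v_7(n) is the largest exponent k such that 7^k divides n. Factor out: 9947 = 7^3 · 29. (Sign doesn't affect v_p.) So v_7(9947) = 3.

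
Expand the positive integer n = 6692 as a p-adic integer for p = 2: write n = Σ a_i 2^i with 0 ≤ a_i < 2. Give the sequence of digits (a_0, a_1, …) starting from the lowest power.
(a_0, a_1, …) = (0, 0, 1, 0, 0, 1, 0, 0, 0, 1, 0, 1, 1)

Repeated division by 2 gives the digits low-to-high: 6692 = 1·2^2 + 1·2^5 + 1·2^9 + 1·2^11 + 1·2^12. Digit sequence: (0, 0, 1, 0, 0, 1, 0, 0, 0, 1, 0, 1, 1).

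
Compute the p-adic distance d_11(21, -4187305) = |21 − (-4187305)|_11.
d_11(21, -4187305) = 1/161051

Step 1 — x − y = 21 − (-4187305) = 4187326. Step 2 — v_11(4187326) = 5 (factor: 4187326 = (11^5 · 26); the sign does not affect v_p). Step 3 — |x − y|_11 = 11^{-5} = 1/161051.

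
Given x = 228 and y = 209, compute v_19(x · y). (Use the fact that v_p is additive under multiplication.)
v_19(47652) = 2

v_p(x) = 1 (factor: 228 = 19^1 · 12); v_p(y) = 1 (factor: 209 = 19^1 · 11). Additivity: v_p(xy) = v_p(x) + v_p(y) = 1 + 1 = 2. (Direct check: xy = 47652 = 19^2 · (132).)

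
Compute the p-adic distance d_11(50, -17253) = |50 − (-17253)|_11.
d_11(50, -17253) = 1/1331

Step 1 — x − y = 50 − (-17253) = 17303. Step 2 — v_11(17303) = 3 (factor: 17303 = (11^3 · 13); the sign does not affect v_p). Step 3 — |x − y|_11 = 11^{-3} = 1/1331.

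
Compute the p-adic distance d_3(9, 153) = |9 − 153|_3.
d_3(9, 153) = 1/9

Step 1 — x − y = 9 − 153 = -144. Step 2 — v_3(-144) = 2 (factor: -144 = −(3^2 · 16); the sign does not affect v_p). Step 3 — |x − y|_3 = 3^{-2} = 1/9.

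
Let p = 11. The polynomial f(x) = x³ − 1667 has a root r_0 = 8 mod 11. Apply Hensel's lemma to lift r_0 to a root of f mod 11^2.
r_1 = 118 (mod 121)

Hensel: r_{i+1} = r_i − f(r_i)/f′(r_i) mod 11^{i+2}, where f′(x) = 3x². Iterate:
  r_0 = 8 (mod 11)
  r_1 = 118 (mod 121)
Final: r = 118 with f(r) ≡ 0 mod 11^2.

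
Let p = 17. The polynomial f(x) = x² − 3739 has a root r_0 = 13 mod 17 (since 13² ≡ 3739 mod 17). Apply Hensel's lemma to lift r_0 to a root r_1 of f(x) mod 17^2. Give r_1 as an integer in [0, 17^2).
r_1 = 217 (mod 289)

Hensel's recurrence: r_{i+1} = r_i − f(r_i)·(f′(r_i))^{-1} mod 17^{i+2}, with f′(x) = 2x. Iterate:
  r_0 = 13 (mod 17)
  r_1 = 217 (mod 289)
Final: r_1 = 217, and one checks f(r_1) ≡ 0 mod 17^2.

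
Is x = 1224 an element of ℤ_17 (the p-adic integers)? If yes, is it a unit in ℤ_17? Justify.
x ∈ ℤ_17 but not a unit; v_17(x) = 1 > 0

ℤ_17 = {x ∈ ℚ_17 : v_17(x) ≥ 0} and ℤ_17^× = {x ∈ ℤ_17 : v_17(x) = 0}. Here v_17(1224) = v_17(num) − v_17(den) = 1; compare against these criteria.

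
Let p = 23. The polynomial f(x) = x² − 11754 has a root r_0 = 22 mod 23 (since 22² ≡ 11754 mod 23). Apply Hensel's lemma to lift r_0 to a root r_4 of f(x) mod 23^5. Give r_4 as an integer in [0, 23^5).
r_4 = 2631452 (mod 6436343)

Hensel's recurrence: r_{i+1} = r_i − f(r_i)·(f′(r_i))^{-1} mod 23^{i+2}, with f′(x) = 2x. Iterate:
  r_0 = 22 (mod 23)
  r_1 = 206 (mod 529)
  r_2 = 3380 (mod 12167)
  r_3 = 112883 (mod 279841)
  r_4 = 2631452 (mod 6436343)
Final: r_4 = 2631452, and one checks f(r_4) ≡ 0 mod 23^5.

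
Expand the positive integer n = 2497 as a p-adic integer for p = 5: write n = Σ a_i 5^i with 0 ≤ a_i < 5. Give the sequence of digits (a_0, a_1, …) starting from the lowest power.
(a_0, a_1, …) = (2, 4, 4, 4, 3)

Repeated division by 5 gives the digits low-to-high: 2497 = 2 + 4·5^1 + 4·5^2 + 4·5^3 + 3·5^4. Digit sequence: (2, 4, 4, 4, 3).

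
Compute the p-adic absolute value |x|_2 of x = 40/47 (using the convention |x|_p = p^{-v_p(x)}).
|40/47|_2 = 1/8

Step 1 — compute v_2(x) by factoring powers of 2 out of the numerator and denominator: v_2(40/47) = 3. Step 2 — apply |x|_p = p^{-v_p(x)} = 2^{-3} = 1/8.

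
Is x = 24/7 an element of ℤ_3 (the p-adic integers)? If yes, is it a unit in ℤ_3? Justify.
x ∈ ℤ_3 but not a unit; v_3(x) = 1 > 0

ℤ_3 = {x ∈ ℚ_3 : v_3(x) ≥ 0} and ℤ_3^× = {x ∈ ℤ_3 : v_3(x) = 0}. Here v_3(24/7) = v_3(num) − v_3(den) = 1; compare against these criteria.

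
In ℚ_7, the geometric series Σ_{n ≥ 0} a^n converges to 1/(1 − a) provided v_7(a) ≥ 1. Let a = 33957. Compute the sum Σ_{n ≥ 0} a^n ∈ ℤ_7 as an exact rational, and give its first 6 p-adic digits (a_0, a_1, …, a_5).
Σ a^n = 1/(1 − a) = -1/33956;  first 6 digits = (1, 0, 0, 1, 0, 2)

v_7(a) = 3 ≥ 1, so the series converges in ℤ_7 to 1/(1 − a) = 1/(1 − 33957) = -1/33956. Expand this rational in ℤ_7: compute digits iteratively via d_i = x_i mod 7, x_{i+1} = (x_i − d_i)/7. The first 6 digits are (1, 0, 0, 1, 0, 2).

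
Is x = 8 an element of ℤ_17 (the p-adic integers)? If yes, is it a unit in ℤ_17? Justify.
x ∈ ℤ_17^× (unit); v_17(x) = 0

ℤ_17 = {x ∈ ℚ_17 : v_17(x) ≥ 0} and ℤ_17^× = {x ∈ ℤ_17 : v_17(x) = 0}. Here v_17(8) = v_17(num) − v_17(den) = 0; compare against these criteria.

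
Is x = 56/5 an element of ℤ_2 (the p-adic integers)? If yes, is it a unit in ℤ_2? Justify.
x ∈ ℤ_2 but not a unit; v_2(x) = 3 > 0

ℤ_2 = {x ∈ ℚ_2 : v_2(x) ≥ 0} and ℤ_2^× = {x ∈ ℤ_2 : v_2(x) = 0}. Here v_2(56/5) = v_2(num) − v_2(den) = 3; compare against these criteria.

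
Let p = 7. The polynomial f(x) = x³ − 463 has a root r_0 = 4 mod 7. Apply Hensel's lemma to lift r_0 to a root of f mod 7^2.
r_1 = 46 (mod 49)

Hensel: r_{i+1} = r_i − f(r_i)/f′(r_i) mod 7^{i+2}, where f′(x) = 3x². Iterate:
  r_0 = 4 (mod 7)
  r_1 = 46 (mod 49)
Final: r = 46 with f(r) ≡ 0 mod 7^2.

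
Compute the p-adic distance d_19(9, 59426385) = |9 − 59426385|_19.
d_19(9, 59426385) = 1/2476099

Step 1 — x − y = 9 − 59426385 = -59426376. Step 2 — v_19(-59426376) = 5 (factor: -59426376 = −(19^5 · 24); the sign does not affect v_p). Step 3 — |x − y|_19 = 19^{-5} = 1/2476099.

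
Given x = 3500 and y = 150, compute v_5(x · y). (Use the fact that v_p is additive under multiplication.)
v_5(525000) = 5

v_p(x) = 3 (factor: 3500 = 5^3 · 28); v_p(y) = 2 (factor: 150 = 5^2 · 6). Additivity: v_p(xy) = v_p(x) + v_p(y) = 3 + 2 = 5. (Direct check: xy = 525000 = 5^5 · (168).)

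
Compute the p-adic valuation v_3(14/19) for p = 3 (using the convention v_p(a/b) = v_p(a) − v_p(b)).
v_3(14/19) = 0

Factor powers of 3 from the numerator and denominator of the reduced fraction: 14 = 3^0 · 14 and 19 = 3^0 · 19. Apply v_p(a/b) = v_p(a) − v_p(b): v_3(14/19) = 0 − 0 = 0.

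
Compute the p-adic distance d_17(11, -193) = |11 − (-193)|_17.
d_17(11, -193) = 1/17

Step 1 — x − y = 11 − (-193) = 204. Step 2 — v_17(204) = 1 (factor: 204 = (17^1 · 12); the sign does not affect v_p). Step 3 — |x − y|_17 = 17^{-1} = 1/17.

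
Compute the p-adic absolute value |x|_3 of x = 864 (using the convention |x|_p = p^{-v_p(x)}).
|864|_3 = 1/27

Step 1 — compute v_3(x) by factoring powers of 3 out of the numerator and denominator: v_3(864) = 3. Step 2 — apply |x|_p = p^{-v_p(x)} = 3^{-3} = 1/27.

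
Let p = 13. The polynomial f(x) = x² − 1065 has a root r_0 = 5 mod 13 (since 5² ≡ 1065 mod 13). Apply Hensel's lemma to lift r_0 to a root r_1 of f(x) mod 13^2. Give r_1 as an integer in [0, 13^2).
r_1 = 109 (mod 169)

Hensel's recurrence: r_{i+1} = r_i − f(r_i)·(f′(r_i))^{-1} mod 13^{i+2}, with f′(x) = 2x. Iterate:
  r_0 = 5 (mod 13)
  r_1 = 109 (mod 169)
Final: r_1 = 109, and one checks f(r_1) ≡ 0 mod 13^2.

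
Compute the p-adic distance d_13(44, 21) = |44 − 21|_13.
d_13(44, 21) = 1

Step 1 — x − y = 44 − 21 = 23. Step 2 — v_13(23) = 0 (factor: 23 = (13^0 · 23); the sign does not affect v_p). Step 3 — |x − y|_13 = 13^{0} = 1.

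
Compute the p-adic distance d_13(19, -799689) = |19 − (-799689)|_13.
d_13(19, -799689) = 1/28561

Step 1 — x − y = 19 − (-799689) = 799708. Step 2 — v_13(799708) = 4 (factor: 799708 = (13^4 · 28); the sign does not affect v_p). Step 3 — |x − y|_13 = 13^{-4} = 1/28561.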